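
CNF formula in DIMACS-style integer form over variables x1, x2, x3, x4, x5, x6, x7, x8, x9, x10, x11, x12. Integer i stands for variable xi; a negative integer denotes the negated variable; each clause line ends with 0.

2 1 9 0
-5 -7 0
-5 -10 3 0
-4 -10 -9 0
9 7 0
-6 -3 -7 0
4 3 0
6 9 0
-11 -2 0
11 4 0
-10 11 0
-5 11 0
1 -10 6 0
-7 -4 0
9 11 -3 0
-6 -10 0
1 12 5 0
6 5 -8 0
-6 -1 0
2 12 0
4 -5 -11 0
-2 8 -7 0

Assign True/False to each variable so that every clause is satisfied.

x1 = False, x2 = False, x3 = True, x4 = True, x5 = False, x6 = True, x7 = False, x8 = False, x9 = True, x10 = False, x11 = False, x12 = True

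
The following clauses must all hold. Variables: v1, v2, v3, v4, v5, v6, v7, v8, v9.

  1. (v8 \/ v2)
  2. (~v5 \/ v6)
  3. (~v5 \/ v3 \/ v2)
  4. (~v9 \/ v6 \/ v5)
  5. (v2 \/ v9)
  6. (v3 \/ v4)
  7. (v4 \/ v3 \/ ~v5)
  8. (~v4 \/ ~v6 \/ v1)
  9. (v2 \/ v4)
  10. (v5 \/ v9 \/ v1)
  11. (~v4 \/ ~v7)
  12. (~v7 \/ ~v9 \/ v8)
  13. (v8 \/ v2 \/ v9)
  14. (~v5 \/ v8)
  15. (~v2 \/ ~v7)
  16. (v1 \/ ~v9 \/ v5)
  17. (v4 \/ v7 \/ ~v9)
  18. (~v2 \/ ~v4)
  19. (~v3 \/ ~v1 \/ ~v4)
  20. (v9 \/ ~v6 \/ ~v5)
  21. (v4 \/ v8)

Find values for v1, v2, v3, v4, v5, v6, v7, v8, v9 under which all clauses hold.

Pure literal: v8 appears only positively; assign v8 = True.
Branch on v1: take v1 = True.
For the remaining variables, v2 = False, v3 = False, v4 = True, v5 = False, v6 = True, v7 = False, v9 = True works.

v1=1, v2=0, v3=0, v4=1, v5=0, v6=1, v7=0, v8=1, v9=1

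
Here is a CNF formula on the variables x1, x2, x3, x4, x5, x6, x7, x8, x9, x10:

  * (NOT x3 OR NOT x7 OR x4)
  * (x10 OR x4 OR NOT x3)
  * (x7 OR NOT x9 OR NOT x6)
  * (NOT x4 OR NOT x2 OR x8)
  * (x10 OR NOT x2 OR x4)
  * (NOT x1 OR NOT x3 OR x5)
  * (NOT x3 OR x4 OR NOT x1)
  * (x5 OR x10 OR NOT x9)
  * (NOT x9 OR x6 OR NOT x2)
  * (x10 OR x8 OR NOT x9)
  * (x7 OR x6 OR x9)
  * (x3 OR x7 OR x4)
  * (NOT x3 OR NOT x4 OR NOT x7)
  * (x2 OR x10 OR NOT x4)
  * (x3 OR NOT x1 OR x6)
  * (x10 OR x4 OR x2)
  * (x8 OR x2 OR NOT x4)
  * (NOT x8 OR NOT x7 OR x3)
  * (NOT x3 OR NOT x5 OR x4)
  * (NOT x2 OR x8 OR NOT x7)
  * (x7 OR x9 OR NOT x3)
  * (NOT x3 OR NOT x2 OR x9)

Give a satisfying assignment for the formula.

x1 occurs only negated in the remaining clauses — set x1 = False.
Pure literal: x10 appears only positively; assign x10 = True.
Branch on x2: take x2 = False.
Branch on x3: take x3 = True.
Branch on x4: take x4 = False.
  then x7 is forced to False.
  then x5 is forced to False.
  then x9 is forced to True.
  then x6 is forced to False.
x8 is now unconstrained; take x8 = False.

x1=0  x2=0  x3=1  x4=0  x5=0  x6=0  x7=0  x8=0  x9=1  x10=1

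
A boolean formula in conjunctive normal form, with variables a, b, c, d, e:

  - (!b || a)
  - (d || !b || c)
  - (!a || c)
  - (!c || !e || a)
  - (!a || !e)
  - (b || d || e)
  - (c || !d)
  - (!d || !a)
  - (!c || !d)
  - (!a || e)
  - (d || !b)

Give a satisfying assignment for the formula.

Branch on a: take a = False.
  then b is forced to False.
Set c = False and propagate.
  then d is forced to False.
  then e is forced to True.

a = F, b = F, c = F, d = F, e = T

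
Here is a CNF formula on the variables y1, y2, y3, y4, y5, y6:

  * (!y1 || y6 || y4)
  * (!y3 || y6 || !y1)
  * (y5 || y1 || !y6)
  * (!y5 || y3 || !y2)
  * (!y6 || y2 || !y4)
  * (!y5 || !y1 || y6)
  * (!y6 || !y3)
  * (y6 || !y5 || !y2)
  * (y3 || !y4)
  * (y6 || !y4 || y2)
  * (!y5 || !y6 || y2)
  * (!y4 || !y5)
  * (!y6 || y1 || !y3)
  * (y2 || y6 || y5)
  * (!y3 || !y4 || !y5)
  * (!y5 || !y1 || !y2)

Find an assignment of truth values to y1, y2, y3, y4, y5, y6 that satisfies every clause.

y1=F, y2=T, y3=T, y4=T, y5=F, y6=F

Set y1 = False and propagate.
Branch on y2: take y2 = True.
Branch on y3: take y3 = True.
  then y6 is forced to False.
  then y5 is forced to False.
y4 is now unconstrained; take y4 = True.
Check each clause:
  1. (y6 || y4 || !y1) — y4 is true.
  2. (!y1 || y6 || !y3) — !y1 is true.
  3. (y5 || y1 || !y6) — !y6 is true.
  4. (!y5 || !y2 || y3) — y3 is true.
  5. (!y4 || y2 || !y6) — y2 is true.
  6. (y6 || !y1 || !y5) — !y5 is true.
  7. (!y6 || !y3) — !y6 is true.
  8. (!y2 || y6 || !y5) — !y5 is true.
  9. (!y4 || y3) — y3 is true.
  10. (y2 || !y4 || y6) — y2 is true.
  11. (!y5 || !y6 || y2) — !y6 is true.
  12. (!y4 || !y5) — !y5 is true.
  13. (!y3 || !y6 || y1) — !y6 is true.
  14. (y2 || y6 || y5) — y2 is true.
  15. (!y3 || !y5 || !y4) — !y5 is true.
  16. (!y2 || !y5 || !y1) — !y5 is true.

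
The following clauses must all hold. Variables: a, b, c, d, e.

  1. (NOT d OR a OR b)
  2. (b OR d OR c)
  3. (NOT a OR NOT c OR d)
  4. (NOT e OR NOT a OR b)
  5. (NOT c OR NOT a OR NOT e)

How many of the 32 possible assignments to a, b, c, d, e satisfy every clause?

17

Case analysis on a and b:
  a=1, b=1: 5 of the 8 assignments to (c,d,e) work.
  a=1, b=0: remaining (c,d,e) ∈ {(0,1,0); (1,1,0)} — 2.
  a=0, b=1: c, d, e free → 2^3 = 8.
  a=0, b=0: remaining (c,d,e) ∈ {(1,0,0); (1,0,1)} — 2.
Total: 5 + 2 + 8 + 2 = 17.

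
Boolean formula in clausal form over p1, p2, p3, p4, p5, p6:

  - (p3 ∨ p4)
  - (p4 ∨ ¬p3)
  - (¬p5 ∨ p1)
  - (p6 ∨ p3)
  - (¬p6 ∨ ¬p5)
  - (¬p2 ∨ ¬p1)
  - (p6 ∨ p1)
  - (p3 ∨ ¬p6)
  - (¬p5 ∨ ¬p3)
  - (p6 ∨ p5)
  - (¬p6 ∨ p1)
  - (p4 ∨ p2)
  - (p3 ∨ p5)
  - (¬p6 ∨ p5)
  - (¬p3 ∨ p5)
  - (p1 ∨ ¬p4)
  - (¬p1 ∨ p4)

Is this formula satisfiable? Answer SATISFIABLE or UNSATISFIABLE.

UNSATISFIABLE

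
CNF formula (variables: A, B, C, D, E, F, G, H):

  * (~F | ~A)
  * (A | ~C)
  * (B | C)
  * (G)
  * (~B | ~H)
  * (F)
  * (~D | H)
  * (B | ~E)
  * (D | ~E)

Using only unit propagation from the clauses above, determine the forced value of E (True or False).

False

(G) stands alone — G = True.
(F) is a unit clause: F = True.
From (~A | ~F) and F = True: A = False.
(A | ~C): since A = False, the clause reduces to (~C). C = False.
(C | B): since C = False, the clause reduces to (B). B = True.
(~H | ~B): since B = True, the clause reduces to (~H). H = False.
(H | ~D): since H = False, the clause reduces to (~D). D = False.
(~E | D): since D = False, the clause reduces to (~E). E = False.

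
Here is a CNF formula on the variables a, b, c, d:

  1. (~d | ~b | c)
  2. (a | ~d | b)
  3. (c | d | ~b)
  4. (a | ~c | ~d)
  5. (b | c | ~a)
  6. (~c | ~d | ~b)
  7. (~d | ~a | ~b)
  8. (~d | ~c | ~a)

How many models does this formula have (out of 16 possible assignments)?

Satisfying assignments:
  a=0 b=0 c=0 d=0
  a=0 b=0 c=1 d=0
  a=0 b=1 c=1 d=0
  a=1 b=0 c=1 d=0
  a=1 b=1 c=1 d=0
That's 5 in total.

5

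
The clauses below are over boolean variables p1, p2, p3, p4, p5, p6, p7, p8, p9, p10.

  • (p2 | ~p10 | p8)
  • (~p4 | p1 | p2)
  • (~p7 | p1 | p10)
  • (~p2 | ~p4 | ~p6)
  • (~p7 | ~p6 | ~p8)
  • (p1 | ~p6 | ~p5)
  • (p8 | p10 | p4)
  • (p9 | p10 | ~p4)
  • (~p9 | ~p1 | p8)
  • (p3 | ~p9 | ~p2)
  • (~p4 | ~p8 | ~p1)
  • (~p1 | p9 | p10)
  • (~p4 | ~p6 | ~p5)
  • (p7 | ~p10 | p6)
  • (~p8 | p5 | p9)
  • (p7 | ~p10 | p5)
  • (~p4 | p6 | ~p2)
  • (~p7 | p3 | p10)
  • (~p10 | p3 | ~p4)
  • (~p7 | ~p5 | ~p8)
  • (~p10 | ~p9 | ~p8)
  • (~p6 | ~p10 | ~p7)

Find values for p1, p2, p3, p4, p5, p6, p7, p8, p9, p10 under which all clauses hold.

Pure literal: p3 appears only positively; assign p3 = True.
Set p1 = False and propagate.
For the remaining variables, p2 = False, p4 = False, p5 = False, p6 = True, p7 = False, p8 = True, p9 = True, p10 = False works.
Every clause has at least one true literal under this assignment.

p1 = False, p2 = False, p3 = True, p4 = False, p5 = False, p6 = True, p7 = False, p8 = True, p9 = True, p10 = False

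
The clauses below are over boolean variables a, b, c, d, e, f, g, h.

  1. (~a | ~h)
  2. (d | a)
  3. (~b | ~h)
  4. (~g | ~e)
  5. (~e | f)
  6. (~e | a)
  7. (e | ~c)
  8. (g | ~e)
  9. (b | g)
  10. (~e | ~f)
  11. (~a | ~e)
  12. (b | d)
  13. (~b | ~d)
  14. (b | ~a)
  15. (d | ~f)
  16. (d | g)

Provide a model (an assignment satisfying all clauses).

a=False, b=False, c=False, d=True, e=False, f=False, g=True, h=True

Check each clause:
  1. (~a | ~h) — ~a is true.
  2. (d | a) — d is true.
  3. (~h | ~b) — ~b is true.
  4. (~e | ~g) — ~e is true.
  5. (f | ~e) — ~e is true.
  6. (~e | a) — ~e is true.
  7. (e | ~c) — ~c is true.
  8. (g | ~e) — ~e is true.
  9. (b | g) — g is true.
  10. (~f | ~e) — ~f is true.
  11. (~a | ~e) — ~e is true.
  12. (d | b) — d is true.
  13. (~d | ~b) — ~b is true.
  14. (b | ~a) — ~a is true.
  15. (d | ~f) — ~f is true.
  16. (d | g) — d is true.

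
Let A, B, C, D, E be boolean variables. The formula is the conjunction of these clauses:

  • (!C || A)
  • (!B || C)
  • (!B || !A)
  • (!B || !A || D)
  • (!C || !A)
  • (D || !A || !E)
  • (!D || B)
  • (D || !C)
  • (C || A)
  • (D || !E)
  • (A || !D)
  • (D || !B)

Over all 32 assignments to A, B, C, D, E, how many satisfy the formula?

1

Satisfying assignments:
  A=1 B=0 C=0 D=0 E=0
Count: 1.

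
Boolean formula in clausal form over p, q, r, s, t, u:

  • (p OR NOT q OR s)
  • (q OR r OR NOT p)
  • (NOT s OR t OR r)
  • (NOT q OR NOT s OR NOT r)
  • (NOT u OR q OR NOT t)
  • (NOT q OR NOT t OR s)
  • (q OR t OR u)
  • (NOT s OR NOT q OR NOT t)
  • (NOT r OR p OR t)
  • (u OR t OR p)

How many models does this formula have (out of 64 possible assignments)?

13

Split on q, then t.
  q=T, t=T: a clause becomes empty — 0.
  q=T, t=F: remaining (p,r,s,u) ∈ {(T,F,F,F); (T,F,F,T); (T,T,F,F); (T,T,F,T)} — 4.
  q=F, t=T: s free; 3 ways for (p,r,u) × 2^1 = 6.
  q=F, t=F: remaining (p,r,s,u) ∈ {(F,F,F,T); (T,T,F,T); (T,T,T,T)} — 3.
Total: 0 + 4 + 6 + 3 = 13.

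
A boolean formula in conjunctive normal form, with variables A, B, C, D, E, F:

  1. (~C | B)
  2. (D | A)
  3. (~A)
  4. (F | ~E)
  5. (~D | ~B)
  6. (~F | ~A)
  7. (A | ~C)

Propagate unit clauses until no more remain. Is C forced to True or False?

False

Unit clause (~A) sets A = False.
In (A | D), A is now false; D must hold, so D = True.
(~B | ~D) with D = True leaves only ~B, so B = False.
(B | ~C): since B = False, the clause reduces to (~C). C = False.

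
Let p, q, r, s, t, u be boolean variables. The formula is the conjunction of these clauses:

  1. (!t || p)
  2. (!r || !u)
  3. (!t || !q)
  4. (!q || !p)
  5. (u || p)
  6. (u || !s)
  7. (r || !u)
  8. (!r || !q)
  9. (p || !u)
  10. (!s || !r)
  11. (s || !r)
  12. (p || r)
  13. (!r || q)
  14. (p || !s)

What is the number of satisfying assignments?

The models are:
  p=T q=F r=F s=F t=F u=F
  p=T q=F r=F s=F t=T u=F
That's 2 in total.

2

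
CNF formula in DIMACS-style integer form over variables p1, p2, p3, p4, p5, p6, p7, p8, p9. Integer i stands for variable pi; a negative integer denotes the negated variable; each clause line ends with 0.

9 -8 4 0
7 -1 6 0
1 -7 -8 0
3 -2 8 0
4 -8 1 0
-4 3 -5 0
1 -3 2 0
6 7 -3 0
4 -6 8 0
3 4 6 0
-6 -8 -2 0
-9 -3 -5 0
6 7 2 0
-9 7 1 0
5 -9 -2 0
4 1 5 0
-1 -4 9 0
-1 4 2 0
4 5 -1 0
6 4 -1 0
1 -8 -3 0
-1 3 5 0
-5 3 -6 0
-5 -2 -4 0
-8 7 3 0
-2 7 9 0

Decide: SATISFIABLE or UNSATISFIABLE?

Set p1 = False and propagate.
The remaining clauses are satisfied by p2 = True, p3 = True, p4 = False, p5 = True, p6 = False, p7 = True, p8 = False, p9 = False.
Every clause has at least one true literal under this assignment.
So p1=F, p2=T, p3=T, p4=F, p5=T, p6=F, p7=T, p8=F, p9=F is a satisfying assignment.

SATISFIABLE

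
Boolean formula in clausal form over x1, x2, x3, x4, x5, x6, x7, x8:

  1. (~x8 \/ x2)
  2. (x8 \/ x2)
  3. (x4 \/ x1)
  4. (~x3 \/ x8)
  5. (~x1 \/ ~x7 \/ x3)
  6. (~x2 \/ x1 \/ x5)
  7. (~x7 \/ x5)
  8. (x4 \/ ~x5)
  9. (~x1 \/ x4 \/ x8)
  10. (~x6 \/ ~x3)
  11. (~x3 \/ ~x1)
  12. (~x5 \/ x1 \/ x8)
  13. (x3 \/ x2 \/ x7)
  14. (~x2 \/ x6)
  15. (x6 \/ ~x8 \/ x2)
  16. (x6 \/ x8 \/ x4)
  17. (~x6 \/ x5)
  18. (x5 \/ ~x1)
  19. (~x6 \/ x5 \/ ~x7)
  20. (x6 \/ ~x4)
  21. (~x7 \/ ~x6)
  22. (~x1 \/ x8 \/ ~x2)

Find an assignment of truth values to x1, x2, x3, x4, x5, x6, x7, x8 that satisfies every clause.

x1=T, x2=T, x3=F, x4=T, x5=T, x6=T, x7=F, x8=T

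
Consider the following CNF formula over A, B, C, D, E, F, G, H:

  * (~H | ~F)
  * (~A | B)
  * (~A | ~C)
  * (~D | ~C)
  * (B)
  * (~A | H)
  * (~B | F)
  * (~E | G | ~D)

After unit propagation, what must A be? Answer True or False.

False

(B) stands alone — B = True.
(~B | F): since B = True, the clause reduces to (F). F = True.
(~H | ~F): since F = True, the clause reduces to (~H). H = False.
(~A | H) with H = False leaves only ~A, so A = False.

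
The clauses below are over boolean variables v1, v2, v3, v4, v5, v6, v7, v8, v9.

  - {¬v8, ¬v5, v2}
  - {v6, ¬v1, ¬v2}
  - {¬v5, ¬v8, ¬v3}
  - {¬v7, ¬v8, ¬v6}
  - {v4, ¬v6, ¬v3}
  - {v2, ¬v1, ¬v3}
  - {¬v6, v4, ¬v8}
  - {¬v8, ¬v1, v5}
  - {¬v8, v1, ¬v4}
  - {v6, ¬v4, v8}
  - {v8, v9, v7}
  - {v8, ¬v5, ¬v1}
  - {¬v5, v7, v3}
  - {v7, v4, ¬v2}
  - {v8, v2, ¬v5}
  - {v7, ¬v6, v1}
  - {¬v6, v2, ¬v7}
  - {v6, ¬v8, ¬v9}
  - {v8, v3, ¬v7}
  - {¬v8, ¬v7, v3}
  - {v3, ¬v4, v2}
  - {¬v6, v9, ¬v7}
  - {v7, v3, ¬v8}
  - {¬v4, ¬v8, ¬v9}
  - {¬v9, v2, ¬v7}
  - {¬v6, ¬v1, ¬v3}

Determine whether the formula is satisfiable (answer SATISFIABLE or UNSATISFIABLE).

Try v1 = True.
For the remaining variables, v2 = False, v3 = False, v4 = False, v5 = False, v6 = True, v7 = False, v8 = False, v9 = True works.
Every clause has at least one true literal under this assignment.
So v1 = True, v2 = False, v3 = False, v4 = False, v5 = False, v6 = True, v7 = False, v8 = False, v9 = True is a satisfying assignment.

SATISFIABLE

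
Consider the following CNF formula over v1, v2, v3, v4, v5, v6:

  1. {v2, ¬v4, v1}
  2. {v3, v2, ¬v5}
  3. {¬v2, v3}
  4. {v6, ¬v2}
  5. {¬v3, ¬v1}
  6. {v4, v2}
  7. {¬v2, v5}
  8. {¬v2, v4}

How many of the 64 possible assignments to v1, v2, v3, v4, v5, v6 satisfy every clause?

Satisfying assignments:
  v1=0 v2=1 v3=1 v4=1 v5=1 v6=1
  v1=1 v2=0 v3=0 v4=1 v5=0 v6=0
  v1=1 v2=0 v3=0 v4=1 v5=0 v6=1
That's 3 in total.

3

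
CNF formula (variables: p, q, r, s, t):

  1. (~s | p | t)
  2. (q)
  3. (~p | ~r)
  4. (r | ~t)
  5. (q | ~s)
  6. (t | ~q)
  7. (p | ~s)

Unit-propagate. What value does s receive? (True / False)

False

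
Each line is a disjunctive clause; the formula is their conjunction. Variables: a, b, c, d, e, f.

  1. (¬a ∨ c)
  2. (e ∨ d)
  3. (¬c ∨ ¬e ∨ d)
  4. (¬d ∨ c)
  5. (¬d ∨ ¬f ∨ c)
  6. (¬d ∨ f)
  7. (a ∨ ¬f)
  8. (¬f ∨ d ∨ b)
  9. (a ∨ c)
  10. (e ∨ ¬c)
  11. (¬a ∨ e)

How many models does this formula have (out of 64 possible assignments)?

2

Satisfying assignments:
  a=T b=F c=T d=T e=T f=T
  a=T b=T c=T d=T e=T f=T
That's 2 in total.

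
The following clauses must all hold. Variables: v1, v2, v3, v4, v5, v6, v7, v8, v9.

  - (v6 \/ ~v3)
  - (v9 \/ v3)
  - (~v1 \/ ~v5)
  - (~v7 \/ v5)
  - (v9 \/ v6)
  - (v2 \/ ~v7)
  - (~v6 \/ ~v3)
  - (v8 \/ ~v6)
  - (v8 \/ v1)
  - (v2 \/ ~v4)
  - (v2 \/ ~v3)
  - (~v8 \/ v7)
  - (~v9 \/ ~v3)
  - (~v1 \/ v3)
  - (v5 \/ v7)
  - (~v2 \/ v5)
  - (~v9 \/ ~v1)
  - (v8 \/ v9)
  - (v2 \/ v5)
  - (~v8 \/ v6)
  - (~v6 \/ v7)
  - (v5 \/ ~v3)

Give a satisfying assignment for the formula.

v1=False  v2=True  v3=False  v4=True  v5=True  v6=True  v7=True  v8=True  v9=True

Try v1 = False.
  then v8 is forced to True.
  then v7 is forced to True.
  then v5 is forced to True.
  then v2 is forced to True.
  then v6 is forced to True.
  then v3 is forced to False.
  then v9 is forced to True.
v4 is now unconstrained; take v4 = True.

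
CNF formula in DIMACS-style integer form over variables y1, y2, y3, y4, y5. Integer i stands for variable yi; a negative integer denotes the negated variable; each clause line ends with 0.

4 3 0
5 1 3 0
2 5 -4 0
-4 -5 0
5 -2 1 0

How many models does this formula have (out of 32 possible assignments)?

9

Case analysis on y5 and y4:
  y5=1, y4=1: a clause becomes empty — 0.
  y5=1, y4=0: remaining (y1,y2,y3) ∈ {(0,0,1); (0,1,1); (1,0,1); (1,1,1)} — 4.
  y5=0, y4=1: remaining (y1,y2,y3) ∈ {(1,1,0); (1,1,1)} — 2.
  y5=0, y4=0: remaining (y1,y2,y3) ∈ {(0,0,1); (1,0,1); (1,1,1)} — 3.
Total: 0 + 4 + 2 + 3 = 9.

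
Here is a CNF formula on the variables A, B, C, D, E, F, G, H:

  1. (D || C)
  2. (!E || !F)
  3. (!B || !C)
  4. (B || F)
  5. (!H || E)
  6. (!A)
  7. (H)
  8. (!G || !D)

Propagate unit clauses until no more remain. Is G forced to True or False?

Unit clause (!A) sets A = False.
(H) stands alone — H = True.
From (!H || E) and H = True: E = True.
In (!E || !F), !E is now false; !F must hold, so F = False.
From (F || B) and F = False: B = True.
In (!C || !B), !B is now false; !C must hold, so C = False.
(C || D) with C = False leaves only D, so D = True.
From (!G || !D) and D = True: G = False.

False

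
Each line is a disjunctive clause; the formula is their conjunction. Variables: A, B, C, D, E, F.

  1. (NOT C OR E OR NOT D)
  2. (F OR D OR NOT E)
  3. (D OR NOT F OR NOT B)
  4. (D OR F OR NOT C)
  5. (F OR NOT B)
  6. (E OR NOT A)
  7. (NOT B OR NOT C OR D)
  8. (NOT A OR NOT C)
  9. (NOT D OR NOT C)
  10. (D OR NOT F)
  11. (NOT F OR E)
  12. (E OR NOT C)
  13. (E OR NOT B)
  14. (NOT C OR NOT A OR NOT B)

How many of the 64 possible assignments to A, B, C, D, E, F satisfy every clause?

8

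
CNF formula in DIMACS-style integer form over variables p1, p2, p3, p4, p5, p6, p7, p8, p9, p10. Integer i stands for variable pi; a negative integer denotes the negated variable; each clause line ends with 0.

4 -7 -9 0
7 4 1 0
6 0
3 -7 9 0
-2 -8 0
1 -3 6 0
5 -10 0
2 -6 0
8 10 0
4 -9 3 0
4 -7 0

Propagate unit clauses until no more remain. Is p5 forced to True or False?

True

(p6) stands alone — p6 = True.
(p2 || !p6): since p6 = True, the clause reduces to (p2). p2 = True.
(!p2 || !p8): since p2 = True, the clause reduces to (!p8). p8 = False.
(p10 || p8) with p8 = False leaves only p10, so p10 = True.
(!p10 || p5) with p10 = True leaves only p5, so p5 = True.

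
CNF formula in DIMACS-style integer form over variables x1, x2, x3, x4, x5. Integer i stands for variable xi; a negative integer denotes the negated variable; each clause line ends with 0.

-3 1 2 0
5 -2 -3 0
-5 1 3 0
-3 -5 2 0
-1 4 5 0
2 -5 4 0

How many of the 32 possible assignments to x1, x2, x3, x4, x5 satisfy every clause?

14

Split on x5, then x2.
  x5=1, x2=1: x4 free; 3 ways for (x1,x3) × 2^1 = 6.
  x5=1, x2=0: remaining (x1,x3,x4) ∈ {(1,0,1)} — 1.
  x5=0, x2=1: remaining (x1,x3,x4) ∈ {(0,0,0); (0,0,1); (1,0,1)} — 3.
  x5=0, x2=0: remaining (x1,x3,x4) ∈ {(0,0,0); (0,0,1); (1,0,1); (1,1,1)} — 4.
Total: 6 + 1 + 3 + 4 = 14.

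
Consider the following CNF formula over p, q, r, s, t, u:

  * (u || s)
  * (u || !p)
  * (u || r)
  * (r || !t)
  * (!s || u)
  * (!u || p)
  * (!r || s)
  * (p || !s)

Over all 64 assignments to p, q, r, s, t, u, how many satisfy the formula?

8

Split on u, then s.
  u=1, s=1: q free; 3 ways for (p,r,t) × 2^1 = 6.
  u=1, s=0: remaining (p,q,r,t) ∈ {(1,0,0,0); (1,1,0,0)} — 2.
  u=0, s=1: a clause becomes empty — 0.
  u=0, s=0: a clause becomes empty — 0.
Total: 6 + 2 + 0 + 0 = 8.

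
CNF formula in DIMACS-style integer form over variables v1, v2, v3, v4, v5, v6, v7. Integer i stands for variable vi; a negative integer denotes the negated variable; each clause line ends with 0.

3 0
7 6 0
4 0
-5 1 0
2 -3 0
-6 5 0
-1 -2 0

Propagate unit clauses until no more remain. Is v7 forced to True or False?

Unit clause (v3) sets v3 = True.
(v4) is a unit clause: v4 = True.
From (¬v3 ∨ v2) and v3 = True: v2 = True.
(¬v2 ∨ ¬v1) with v2 = True leaves only ¬v1, so v1 = False.
In (v1 ∨ ¬v5), v1 is now false; ¬v5 must hold, so v5 = False.
In (v5 ∨ ¬v6), v5 is now false; ¬v6 must hold, so v6 = False.
(v7 ∨ v6) with v6 = False leaves only v7, so v7 = True.

True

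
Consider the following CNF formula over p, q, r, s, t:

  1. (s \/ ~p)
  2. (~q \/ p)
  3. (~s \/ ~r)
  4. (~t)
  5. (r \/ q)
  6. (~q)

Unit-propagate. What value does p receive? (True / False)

False

(~t) stands alone — t = False.
(~q) is a unit clause: q = False.
(r \/ q): since q = False, the clause reduces to (r). r = True.
(~s \/ ~r) with r = True leaves only ~s, so s = False.
(s \/ ~p): since s = False, the clause reduces to (~p). p = False.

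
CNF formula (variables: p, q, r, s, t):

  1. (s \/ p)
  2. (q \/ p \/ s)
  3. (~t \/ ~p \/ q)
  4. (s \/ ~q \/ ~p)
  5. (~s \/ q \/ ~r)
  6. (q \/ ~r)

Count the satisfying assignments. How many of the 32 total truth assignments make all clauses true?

12

Case analysis on q and p:
  q=1, p=1: remaining (r,s,t) ∈ {(0,1,0); (0,1,1); (1,1,0); (1,1,1)} — 4.
  q=1, p=0: remaining (r,s,t) ∈ {(0,1,0); (0,1,1); (1,1,0); (1,1,1)} — 4.
  q=0, p=1: remaining (r,s,t) ∈ {(0,0,0); (0,1,0)} — 2.
  q=0, p=0: remaining (r,s,t) ∈ {(0,1,0); (0,1,1)} — 2.
Total: 4 + 4 + 2 + 2 = 12.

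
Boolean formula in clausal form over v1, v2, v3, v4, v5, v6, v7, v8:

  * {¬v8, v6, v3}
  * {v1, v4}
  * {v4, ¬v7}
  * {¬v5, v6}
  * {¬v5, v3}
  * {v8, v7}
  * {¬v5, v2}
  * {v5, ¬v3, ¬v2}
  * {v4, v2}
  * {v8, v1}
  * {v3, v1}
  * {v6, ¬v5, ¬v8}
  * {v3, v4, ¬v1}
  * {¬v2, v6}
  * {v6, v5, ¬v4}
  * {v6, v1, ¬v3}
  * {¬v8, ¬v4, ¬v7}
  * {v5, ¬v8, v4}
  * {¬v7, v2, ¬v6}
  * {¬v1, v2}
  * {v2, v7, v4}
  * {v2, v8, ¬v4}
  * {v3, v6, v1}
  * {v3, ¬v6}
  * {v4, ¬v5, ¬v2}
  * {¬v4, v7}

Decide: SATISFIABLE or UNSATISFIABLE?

Set v1 = True and propagate.
  then v2 is forced to True.
  then v6 is forced to True.
  then v3 is forced to True.
  then v5 is forced to True.
  then v4 is forced to True.
  then v7 is forced to True.
  then v8 is forced to False.
Every clause has at least one true literal under this assignment.
So v1 = T, v2 = T, v3 = T, v4 = T, v5 = T, v6 = T, v7 = T, v8 = F is a satisfying assignment.

SATISFIABLE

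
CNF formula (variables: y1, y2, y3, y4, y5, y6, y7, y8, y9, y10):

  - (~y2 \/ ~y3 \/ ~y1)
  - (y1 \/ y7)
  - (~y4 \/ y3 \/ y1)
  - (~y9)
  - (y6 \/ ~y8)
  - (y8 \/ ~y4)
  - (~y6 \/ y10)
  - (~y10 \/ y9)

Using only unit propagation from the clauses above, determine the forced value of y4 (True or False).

False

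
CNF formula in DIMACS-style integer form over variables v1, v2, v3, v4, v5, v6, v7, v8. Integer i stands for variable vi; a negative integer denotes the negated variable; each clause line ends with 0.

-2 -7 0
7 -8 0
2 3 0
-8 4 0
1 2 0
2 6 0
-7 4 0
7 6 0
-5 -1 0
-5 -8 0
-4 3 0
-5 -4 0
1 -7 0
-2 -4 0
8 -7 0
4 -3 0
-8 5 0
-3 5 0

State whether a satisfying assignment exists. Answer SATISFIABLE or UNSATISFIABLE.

SATISFIABLE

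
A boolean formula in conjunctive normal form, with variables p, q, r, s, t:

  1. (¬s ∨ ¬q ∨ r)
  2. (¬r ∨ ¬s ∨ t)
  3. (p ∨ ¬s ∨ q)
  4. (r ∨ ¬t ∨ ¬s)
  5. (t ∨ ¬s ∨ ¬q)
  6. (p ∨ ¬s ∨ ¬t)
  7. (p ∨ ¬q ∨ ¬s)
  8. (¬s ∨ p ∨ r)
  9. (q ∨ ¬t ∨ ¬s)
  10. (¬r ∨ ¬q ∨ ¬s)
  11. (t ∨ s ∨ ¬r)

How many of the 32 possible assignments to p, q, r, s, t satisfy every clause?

13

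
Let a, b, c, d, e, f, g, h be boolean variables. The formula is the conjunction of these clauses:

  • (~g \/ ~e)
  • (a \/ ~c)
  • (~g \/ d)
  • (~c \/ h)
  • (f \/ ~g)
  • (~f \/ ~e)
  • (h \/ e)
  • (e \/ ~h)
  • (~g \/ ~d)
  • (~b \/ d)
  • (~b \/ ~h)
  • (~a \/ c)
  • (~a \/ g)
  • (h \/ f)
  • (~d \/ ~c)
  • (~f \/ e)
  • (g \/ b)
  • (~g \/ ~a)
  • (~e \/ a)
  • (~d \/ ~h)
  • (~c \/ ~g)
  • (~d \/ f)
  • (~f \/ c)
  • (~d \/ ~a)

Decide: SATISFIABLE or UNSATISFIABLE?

g = True:
  propagation gives e=False, d=True; an empty clause results — contradiction.
g = False:
  propagation gives a=False, c=False, b=True, d=True; an empty clause results — contradiction.
Every branch closes, so no satisfying assignment exists.

UNSATISFIABLE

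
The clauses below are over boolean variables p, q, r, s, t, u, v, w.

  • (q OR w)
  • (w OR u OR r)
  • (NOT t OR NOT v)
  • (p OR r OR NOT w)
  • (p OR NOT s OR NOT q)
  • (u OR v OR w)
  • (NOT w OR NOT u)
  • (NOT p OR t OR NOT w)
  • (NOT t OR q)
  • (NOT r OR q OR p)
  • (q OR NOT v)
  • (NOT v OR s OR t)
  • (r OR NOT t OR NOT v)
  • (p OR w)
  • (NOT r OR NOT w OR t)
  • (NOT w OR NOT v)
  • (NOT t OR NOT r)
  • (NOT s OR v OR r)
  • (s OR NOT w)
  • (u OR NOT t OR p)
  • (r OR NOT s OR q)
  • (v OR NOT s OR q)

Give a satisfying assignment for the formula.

p = 1, q = 1, r = 1, s = 1, t = 0, u = 1, v = 0, w = 0

Branch on p: take p = True.
Try q = True.
For the remaining variables, r = True, s = True, t = False, u = True, v = False, w = False works.
Every clause has at least one true literal under this assignment.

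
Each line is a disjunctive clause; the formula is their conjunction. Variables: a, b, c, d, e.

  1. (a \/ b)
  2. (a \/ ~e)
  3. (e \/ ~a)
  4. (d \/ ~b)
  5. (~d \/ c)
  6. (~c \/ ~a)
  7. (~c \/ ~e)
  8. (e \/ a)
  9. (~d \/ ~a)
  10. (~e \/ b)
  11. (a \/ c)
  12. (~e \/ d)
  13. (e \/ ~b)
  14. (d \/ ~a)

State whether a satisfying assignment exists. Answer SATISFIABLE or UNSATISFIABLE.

UNSATISFIABLE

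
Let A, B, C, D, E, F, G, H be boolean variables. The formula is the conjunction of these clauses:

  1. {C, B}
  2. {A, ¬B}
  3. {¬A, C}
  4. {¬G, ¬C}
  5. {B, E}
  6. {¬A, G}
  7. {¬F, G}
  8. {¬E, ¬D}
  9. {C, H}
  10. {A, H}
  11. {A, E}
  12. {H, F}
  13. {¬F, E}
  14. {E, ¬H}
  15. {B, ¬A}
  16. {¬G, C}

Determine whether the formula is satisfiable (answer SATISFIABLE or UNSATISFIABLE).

SATISFIABLE

D occurs only negated in the remaining clauses — set D = False.
Set A = False and propagate.
  then B is forced to False.
  then C is forced to True.
  then G is forced to False.
  then E is forced to True.
  then F is forced to False.
  then H is forced to True.
So A=F, B=F, C=T, D=F, E=T, F=F, G=F, H=T is a satisfying assignment.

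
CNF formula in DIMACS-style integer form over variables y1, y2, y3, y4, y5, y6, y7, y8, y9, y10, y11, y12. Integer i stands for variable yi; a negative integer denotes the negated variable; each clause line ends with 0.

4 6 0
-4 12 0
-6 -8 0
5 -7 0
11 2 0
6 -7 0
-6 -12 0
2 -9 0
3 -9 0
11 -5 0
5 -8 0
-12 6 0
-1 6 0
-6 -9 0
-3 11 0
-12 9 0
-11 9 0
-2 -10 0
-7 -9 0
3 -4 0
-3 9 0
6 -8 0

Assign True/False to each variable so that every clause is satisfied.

y1=T, y2=T, y3=F, y4=F, y5=F, y6=T, y7=F, y8=F, y9=F, y10=F, y11=F, y12=F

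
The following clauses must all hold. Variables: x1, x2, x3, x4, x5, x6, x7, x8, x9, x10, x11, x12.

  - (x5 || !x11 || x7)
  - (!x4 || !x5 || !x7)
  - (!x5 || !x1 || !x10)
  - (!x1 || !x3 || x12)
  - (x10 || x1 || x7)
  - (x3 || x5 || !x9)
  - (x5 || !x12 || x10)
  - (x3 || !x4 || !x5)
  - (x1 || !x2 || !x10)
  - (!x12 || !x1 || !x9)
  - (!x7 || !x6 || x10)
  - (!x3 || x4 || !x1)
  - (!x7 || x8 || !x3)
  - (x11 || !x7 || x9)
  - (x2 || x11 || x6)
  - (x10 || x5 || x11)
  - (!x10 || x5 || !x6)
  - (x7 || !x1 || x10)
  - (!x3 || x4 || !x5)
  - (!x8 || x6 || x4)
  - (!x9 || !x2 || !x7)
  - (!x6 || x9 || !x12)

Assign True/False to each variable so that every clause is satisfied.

x1=False  x2=False  x3=False  x4=True  x5=False  x6=False  x7=True  x8=False  x9=False  x10=True  x11=True  x12=True

Check each clause:
  1. (x5 || x7 || !x11) — x7 is true.
  2. (!x7 || !x5 || !x4) — !x5 is true.
  3. (!x1 || !x10 || !x5) — !x5 is true.
  4. (!x1 || x12 || !x3) — x12 is true.
  5. (x10 || x1 || x7) — x10 is true.
  6. (!x9 || x3 || x5) — !x9 is true.
  7. (!x12 || x10 || x5) — x10 is true.
  8. (x3 || !x4 || !x5) — !x5 is true.
  9. (!x10 || !x2 || x1) — !x2 is true.
  10. (!x12 || !x1 || !x9) — !x1 is true.
  11. (!x6 || x10 || !x7) — x10 is true.
  12. (!x3 || x4 || !x1) — x4 is true.
  13. (x8 || !x3 || !x7) — !x3 is true.
  14. (!x7 || x11 || x9) — x11 is true.
  15. (x2 || x11 || x6) — x11 is true.
  16. (x11 || x5 || x10) — x10 is true.
  17. (!x6 || x5 || !x10) — !x6 is true.
  18. (!x1 || x7 || x10) — x10 is true.
  19. (!x5 || !x3 || x4) — !x5 is true.
  20. (x4 || x6 || !x8) — !x8 is true.
  21. (!x7 || !x9 || !x2) — !x2 is true.
  22. (!x6 || !x12 || x9) — !x6 is true.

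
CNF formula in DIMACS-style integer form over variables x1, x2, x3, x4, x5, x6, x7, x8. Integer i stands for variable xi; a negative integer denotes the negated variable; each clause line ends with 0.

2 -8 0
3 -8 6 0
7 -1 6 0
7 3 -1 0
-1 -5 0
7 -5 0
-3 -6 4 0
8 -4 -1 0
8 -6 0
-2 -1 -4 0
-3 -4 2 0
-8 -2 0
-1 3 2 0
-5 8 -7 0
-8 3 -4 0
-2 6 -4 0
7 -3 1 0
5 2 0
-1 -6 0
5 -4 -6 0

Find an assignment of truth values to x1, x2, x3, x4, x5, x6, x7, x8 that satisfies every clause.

x1=F, x2=T, x3=F, x4=F, x5=F, x6=F, x7=T, x8=F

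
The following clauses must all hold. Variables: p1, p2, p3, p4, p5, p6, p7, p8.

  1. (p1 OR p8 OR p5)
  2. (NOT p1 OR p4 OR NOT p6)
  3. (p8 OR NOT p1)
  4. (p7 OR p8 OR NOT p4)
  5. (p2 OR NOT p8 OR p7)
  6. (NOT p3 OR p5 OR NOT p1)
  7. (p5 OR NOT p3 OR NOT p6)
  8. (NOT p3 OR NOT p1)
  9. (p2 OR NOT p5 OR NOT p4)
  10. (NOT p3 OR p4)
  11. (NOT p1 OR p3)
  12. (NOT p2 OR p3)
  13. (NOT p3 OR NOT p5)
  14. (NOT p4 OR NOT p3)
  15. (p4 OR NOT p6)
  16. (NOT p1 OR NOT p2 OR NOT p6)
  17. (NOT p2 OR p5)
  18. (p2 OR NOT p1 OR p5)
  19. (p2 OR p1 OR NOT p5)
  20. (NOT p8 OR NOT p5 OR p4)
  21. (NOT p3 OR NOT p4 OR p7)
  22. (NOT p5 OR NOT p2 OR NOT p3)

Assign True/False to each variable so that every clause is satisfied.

p1=0, p2=0, p3=0, p4=1, p5=0, p6=0, p7=1, p8=1

Pure literal: p6 appears only negated; assign p6 = False.
Pure literal: p7 appears only positively; assign p7 = True.
Set p1 = False and propagate.
Set p2 = False and propagate.
  then p5 is forced to False.
  then p8 is forced to True.
For the remaining variables, p3 = False, p4 = True works.
Every clause has at least one true literal under this assignment.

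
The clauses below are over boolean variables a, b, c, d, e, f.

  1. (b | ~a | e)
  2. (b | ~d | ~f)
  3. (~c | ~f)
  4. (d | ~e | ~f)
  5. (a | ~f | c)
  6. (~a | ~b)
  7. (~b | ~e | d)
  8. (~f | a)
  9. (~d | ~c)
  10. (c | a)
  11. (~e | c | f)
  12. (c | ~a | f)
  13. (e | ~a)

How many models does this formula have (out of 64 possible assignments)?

4

The models are:
  a=F b=F c=T d=F e=F f=F
  a=F b=F c=T d=F e=T f=F
  a=F b=T c=T d=F e=F f=F
  a=T b=F c=T d=F e=T f=F
Count: 4.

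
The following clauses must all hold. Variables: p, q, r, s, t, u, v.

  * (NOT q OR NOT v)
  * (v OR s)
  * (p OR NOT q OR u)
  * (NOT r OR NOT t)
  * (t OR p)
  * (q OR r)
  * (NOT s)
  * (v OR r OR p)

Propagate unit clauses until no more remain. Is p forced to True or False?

(NOT s) is a unit clause: s = False.
(s OR v): since s = False, the clause reduces to (v). v = True.
(NOT q OR NOT v): since v = True, the clause reduces to (NOT q). q = False.
From (r OR q) and q = False: r = True.
(NOT r OR NOT t): since r = True, the clause reduces to (NOT t). t = False.
(t OR p) with t = False leaves only p, so p = True.

True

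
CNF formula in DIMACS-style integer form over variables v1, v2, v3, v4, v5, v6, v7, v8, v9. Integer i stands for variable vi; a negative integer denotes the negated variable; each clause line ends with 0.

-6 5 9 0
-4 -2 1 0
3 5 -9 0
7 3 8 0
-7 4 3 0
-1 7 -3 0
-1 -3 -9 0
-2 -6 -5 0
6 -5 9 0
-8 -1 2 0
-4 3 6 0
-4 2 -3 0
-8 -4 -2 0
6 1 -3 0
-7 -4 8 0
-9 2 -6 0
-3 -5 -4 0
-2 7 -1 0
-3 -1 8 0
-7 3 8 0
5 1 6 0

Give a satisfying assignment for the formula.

Try v1 = False.
Branch on v2: take v2 = False.
Set v3 = False and propagate.
The remaining clauses are satisfied by v4 = False, v5 = True, v6 = True, v7 = False, v8 = True, v9 = False.
Every clause has at least one true literal under this assignment.

v1=False, v2=False, v3=False, v4=False, v5=True, v6=True, v7=False, v8=True, v9=False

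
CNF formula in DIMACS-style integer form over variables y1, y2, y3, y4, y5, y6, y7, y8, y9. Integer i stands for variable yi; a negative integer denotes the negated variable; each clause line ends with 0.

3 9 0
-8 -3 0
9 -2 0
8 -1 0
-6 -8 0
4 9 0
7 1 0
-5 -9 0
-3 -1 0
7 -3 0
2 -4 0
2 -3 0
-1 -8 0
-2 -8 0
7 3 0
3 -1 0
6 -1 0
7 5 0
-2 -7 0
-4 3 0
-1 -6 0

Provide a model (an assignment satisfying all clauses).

Branch on y1: take y1 = False.
  then y7 is forced to True.
  then y2 is forced to False.
  then y4 is forced to False.
  then y9 is forced to True.
  then y5 is forced to False.
  then y3 is forced to False.
The remaining clauses are satisfied by y6 = True, y8 = False.
Every clause has at least one true literal under this assignment.

y1=F, y2=F, y3=F, y4=F, y5=F, y6=T, y7=T, y8=F, y9=T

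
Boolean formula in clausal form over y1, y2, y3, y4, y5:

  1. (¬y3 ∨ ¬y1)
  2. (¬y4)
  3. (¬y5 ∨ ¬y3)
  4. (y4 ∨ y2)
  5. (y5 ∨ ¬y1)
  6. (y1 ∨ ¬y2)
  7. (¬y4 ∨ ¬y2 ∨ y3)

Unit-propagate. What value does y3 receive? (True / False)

(¬y4) stands alone — y4 = False.
From (y2 ∨ y4) and y4 = False: y2 = True.
(y1 ∨ ¬y2) with y2 = True leaves only y1, so y1 = True.
(¬y3 ∨ ¬y1) with y1 = True leaves only ¬y3, so y3 = False.

False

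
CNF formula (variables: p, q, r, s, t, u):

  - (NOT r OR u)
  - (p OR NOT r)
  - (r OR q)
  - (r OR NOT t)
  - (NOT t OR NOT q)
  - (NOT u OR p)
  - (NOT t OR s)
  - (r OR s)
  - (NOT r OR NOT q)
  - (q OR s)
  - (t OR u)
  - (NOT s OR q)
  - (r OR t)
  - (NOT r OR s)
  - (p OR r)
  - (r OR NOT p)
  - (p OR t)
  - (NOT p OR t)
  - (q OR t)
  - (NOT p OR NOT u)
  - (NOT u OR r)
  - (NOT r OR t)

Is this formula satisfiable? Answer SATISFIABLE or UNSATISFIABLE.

UNSATISFIABLE

r = True:
  propagation gives u=True, p=True; an empty clause results — contradiction.
r = False:
  propagation gives q=True, t=False; an empty clause results — contradiction.
Every branch closes, so no satisfying assignment exists.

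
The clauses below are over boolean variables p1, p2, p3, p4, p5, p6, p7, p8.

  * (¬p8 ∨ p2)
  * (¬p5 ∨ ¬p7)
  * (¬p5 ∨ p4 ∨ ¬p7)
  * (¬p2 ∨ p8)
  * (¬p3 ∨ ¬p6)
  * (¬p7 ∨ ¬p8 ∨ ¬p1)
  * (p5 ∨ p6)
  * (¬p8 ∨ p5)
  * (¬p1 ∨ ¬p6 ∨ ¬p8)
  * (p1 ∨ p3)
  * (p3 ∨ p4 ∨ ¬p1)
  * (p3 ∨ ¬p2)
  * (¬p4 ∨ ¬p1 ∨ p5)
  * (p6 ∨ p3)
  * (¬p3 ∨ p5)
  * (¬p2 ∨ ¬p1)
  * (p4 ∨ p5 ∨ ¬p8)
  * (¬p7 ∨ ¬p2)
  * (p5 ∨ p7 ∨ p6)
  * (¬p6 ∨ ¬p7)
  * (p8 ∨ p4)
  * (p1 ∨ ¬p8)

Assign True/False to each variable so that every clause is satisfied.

Try p1 = True.
  then p2 is forced to False.
  then p8 is forced to False.
  then p4 is forced to True.
  then p5 is forced to True.
  then p7 is forced to False.
Set p3 = False and propagate.
  then p6 is forced to True.

p1=True, p2=False, p3=False, p4=True, p5=True, p6=True, p7=False, p8=False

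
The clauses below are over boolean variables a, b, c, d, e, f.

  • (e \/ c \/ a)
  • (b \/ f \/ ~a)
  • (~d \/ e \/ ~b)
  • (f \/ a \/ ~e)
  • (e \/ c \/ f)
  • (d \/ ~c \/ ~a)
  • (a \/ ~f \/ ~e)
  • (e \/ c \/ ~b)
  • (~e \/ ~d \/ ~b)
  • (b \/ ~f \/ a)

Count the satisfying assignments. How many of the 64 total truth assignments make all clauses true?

Case analysis on e and a:
  e=1, a=1: 5 of the 16 assignments to (b,c,d,f) work.
  e=1, a=0: a clause becomes empty — 0.
  e=0, a=1: remaining (b,c,d,f) ∈ {(0,0,0,1); (0,0,1,1); (0,1,1,1)} — 3.
  e=0, a=0: remaining (b,c,d,f) ∈ {(0,1,0,0); (0,1,1,0); (1,1,0,0); (1,1,0,1)} — 4.
Total: 5 + 0 + 3 + 4 = 12.

12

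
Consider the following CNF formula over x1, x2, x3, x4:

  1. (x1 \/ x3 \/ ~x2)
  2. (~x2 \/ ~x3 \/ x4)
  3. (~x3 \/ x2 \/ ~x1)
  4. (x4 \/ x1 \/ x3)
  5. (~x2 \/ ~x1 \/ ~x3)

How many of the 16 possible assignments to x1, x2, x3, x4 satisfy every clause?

8

The models are:
  x1=0 x2=0 x3=0 x4=1
  x1=0 x2=0 x3=1 x4=0
  x1=0 x2=0 x3=1 x4=1
  x1=0 x2=1 x3=1 x4=1
  x1=1 x2=0 x3=0 x4=0
  x1=1 x2=0 x3=0 x4=1
  x1=1 x2=1 x3=0 x4=0
  x1=1 x2=1 x3=0 x4=1
Count: 8.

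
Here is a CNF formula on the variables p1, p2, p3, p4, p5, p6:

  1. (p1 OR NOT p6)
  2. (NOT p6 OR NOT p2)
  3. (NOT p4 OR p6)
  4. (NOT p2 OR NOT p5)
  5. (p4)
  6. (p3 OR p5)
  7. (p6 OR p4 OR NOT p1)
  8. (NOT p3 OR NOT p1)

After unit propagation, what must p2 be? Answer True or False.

False

Unit clause (p4) sets p4 = True.
(p6 OR NOT p4): since p4 = True, the clause reduces to (p6). p6 = True.
In (p1 OR NOT p6), NOT p6 is now false; p1 must hold, so p1 = True.
From (NOT p6 OR NOT p2) and p6 = True: p2 = False.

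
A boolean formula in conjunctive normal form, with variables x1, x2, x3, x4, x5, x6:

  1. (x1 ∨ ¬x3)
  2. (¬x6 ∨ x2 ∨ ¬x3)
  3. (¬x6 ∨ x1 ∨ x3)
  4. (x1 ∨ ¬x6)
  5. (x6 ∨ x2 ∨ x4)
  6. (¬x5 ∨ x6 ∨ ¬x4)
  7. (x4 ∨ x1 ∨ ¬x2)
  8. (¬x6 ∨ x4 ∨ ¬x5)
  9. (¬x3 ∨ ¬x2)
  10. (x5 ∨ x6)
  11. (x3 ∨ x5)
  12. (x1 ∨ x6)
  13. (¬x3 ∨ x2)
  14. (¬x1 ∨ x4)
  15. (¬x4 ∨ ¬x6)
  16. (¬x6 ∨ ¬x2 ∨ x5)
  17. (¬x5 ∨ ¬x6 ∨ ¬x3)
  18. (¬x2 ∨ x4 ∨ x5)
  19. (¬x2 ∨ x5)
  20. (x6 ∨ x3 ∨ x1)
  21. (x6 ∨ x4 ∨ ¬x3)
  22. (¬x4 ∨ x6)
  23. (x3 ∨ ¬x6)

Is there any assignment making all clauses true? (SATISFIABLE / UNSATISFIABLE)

x6 = True:
  propagation gives x1=True, x4=True; an empty clause results — contradiction.
x6 = False:
  propagation gives x5=True, x4=False, x2=True, x1=True; an empty clause results — contradiction.
Every branch closes, so no satisfying assignment exists.

UNSATISFIABLE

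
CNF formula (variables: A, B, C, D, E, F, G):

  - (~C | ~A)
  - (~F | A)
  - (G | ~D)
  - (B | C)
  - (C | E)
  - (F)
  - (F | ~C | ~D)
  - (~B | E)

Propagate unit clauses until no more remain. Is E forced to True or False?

True

Unit clause (F) sets F = True.
(A | ~F) with F = True leaves only A, so A = True.
In (~C | ~A), ~A is now false; ~C must hold, so C = False.
From (B | C) and C = False: B = True.
From (E | C) and C = False: E = True.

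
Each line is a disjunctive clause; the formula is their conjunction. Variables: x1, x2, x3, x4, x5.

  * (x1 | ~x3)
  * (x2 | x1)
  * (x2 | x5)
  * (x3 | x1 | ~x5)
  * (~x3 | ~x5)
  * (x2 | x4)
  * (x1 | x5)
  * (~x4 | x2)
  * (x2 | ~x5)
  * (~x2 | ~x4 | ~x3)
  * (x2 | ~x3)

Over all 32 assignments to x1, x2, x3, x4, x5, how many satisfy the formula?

5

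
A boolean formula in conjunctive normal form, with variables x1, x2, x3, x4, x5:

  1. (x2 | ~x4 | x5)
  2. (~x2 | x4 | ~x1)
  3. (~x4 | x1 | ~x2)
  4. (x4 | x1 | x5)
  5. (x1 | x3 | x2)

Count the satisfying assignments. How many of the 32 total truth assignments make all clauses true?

Case analysis on x1 and x2:
  x1=1, x2=1: remaining (x3,x4,x5) ∈ {(0,1,0); (0,1,1); (1,1,0); (1,1,1)} — 4.
  x1=1, x2=0: x3 free; 3 ways for (x4,x5) × 2^1 = 6.
  x1=0, x2=1: remaining (x3,x4,x5) ∈ {(0,0,1); (1,0,1)} — 2.
  x1=0, x2=0: remaining (x3,x4,x5) ∈ {(1,0,1); (1,1,1)} — 2.
Total: 4 + 6 + 2 + 2 = 14.

14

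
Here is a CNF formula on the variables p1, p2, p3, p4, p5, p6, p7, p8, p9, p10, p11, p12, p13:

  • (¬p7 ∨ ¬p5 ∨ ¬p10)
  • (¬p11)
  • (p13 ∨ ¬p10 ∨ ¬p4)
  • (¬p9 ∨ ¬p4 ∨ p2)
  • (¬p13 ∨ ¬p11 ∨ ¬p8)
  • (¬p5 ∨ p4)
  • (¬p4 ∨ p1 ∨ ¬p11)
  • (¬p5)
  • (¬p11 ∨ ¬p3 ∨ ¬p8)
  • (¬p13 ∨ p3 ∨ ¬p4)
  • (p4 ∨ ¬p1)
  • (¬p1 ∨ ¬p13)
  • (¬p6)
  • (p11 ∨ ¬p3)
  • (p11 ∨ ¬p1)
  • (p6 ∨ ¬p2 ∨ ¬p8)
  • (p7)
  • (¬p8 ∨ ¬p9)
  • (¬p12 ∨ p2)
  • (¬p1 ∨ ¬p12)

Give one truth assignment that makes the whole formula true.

p1=F, p2=T, p3=F, p4=F, p5=F, p6=F, p7=T, p8=F, p9=T, p10=F, p11=F, p12=F, p13=F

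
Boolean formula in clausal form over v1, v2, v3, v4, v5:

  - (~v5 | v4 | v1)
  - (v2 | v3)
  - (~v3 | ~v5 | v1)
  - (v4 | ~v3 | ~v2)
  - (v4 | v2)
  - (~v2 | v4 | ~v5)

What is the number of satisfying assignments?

Case analysis on v2 and v4:
  v2=1, v4=1: 7 of the 8 assignments to (v1,v3,v5) work.
  v2=1, v4=0: remaining (v1,v3,v5) ∈ {(0,0,0); (1,0,0)} — 2.
  v2=0, v4=1: remaining (v1,v3,v5) ∈ {(0,1,0); (1,1,0); (1,1,1)} — 3.
  v2=0, v4=0: a clause becomes empty — 0.
Total: 7 + 2 + 3 + 0 = 12.

12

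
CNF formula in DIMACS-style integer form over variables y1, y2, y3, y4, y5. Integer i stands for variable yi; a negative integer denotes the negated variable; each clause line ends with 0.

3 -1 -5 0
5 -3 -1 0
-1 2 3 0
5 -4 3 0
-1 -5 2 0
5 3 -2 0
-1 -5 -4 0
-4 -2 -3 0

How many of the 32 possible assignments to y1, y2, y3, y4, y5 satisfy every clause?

12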